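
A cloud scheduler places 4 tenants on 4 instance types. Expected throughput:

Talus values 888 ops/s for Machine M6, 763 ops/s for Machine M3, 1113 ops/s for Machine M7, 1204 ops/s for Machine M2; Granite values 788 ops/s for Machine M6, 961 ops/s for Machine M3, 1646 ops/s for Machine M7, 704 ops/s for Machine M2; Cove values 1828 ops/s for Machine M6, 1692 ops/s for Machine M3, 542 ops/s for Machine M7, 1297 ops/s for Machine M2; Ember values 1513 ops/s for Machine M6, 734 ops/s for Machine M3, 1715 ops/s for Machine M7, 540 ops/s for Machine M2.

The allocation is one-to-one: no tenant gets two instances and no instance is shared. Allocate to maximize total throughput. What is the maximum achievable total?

Max total: 6055 ops/s

Treat this as an assignment problem: match each tenant to one instance.
Optimal: Talus→Machine M2 (1204 ops/s), Granite→Machine M7 (1646 ops/s), Cove→Machine M3 (1692 ops/s), Ember→Machine M6 (1513 ops/s) — total 1204+1646+1692+1513 = 6055 ops/s.
Row-greedy (each tenant in turn takes its best remaining instance) gives 5412 ops/s, worse by 643.
Next-best assignment: Talus→Machine M2, Granite→Machine M3, Cove→Machine M6, Ember→Machine M7 = 5708 ops/s.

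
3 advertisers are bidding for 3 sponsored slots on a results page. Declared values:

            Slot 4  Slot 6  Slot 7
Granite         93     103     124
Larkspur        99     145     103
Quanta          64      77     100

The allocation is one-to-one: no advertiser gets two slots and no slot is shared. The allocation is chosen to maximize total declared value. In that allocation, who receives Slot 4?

This is the linear assignment problem.
Optimal: Granite→Slot 4 ($93), Larkspur→Slot 6 ($145), Quanta→Slot 7 ($100) — total 93+145+100 = $338.
Next-best assignment: Granite→Slot 7, Larkspur→Slot 6, Quanta→Slot 4 = $333.
Granite's own top slot is Slot 7 ($124), but forcing Granite→Slot 7 and reassigning the rest optimally gives only $333 — worse by 5.

Granite receives Slot 4.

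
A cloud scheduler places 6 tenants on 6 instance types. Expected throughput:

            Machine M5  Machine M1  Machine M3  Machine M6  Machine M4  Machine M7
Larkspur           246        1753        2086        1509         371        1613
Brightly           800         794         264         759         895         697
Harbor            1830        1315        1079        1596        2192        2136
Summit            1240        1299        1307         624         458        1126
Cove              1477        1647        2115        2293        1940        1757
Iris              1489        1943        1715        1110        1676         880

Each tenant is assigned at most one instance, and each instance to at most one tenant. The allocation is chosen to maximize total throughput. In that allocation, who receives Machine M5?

Summit receives Machine M5.

This is the linear assignment problem.
Optimal: Larkspur→Machine M3 (2086 ops/s), Brightly→Machine M4 (895 ops/s), Harbor→Machine M7 (2136 ops/s), Summit→Machine M5 (1240 ops/s), Cove→Machine M6 (2293 ops/s), Iris→Machine M1 (1943 ops/s) — total 2086+895+2136+1240+2293+1943 = 10593 ops/s.
Column-greedy (each instance in turn goes to its best remaining tenant) gives 9418 ops/s, worse by 1175.
Every other assignment is strictly worse.
Summit's own top instance is Machine M3 (1307 ops/s), but forcing Summit→Machine M3 and reassigning the rest optimally gives only 10148 ops/s — worse by 445.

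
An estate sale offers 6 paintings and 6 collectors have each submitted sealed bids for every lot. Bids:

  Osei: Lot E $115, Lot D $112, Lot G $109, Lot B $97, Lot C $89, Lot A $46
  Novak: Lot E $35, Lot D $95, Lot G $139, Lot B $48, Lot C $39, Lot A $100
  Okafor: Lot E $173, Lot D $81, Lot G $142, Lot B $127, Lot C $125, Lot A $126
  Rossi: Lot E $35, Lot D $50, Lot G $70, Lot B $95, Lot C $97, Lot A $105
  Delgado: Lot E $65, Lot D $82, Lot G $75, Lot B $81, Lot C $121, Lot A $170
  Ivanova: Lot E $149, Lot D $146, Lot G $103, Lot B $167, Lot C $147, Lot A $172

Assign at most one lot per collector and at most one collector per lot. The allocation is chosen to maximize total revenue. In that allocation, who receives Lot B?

Ivanova receives Lot B.

Optimal: Osei→Lot D ($112), Novak→Lot G ($139), Okafor→Lot E ($173), Rossi→Lot C ($97), Delgado→Lot A ($170), Ivanova→Lot B ($167) — total 112+139+173+97+170+167 = $858.
Column-greedy (each lot in turn goes to its best remaining collector) gives $781, worse by 77.
Swapping Osei↔Novak (Osei→Lot G $109, Novak→Lot D $95) loses 47.
Checked against all permutations: $858 is optimal.
Ivanova's own top lot is Lot A ($172), but forcing Ivanova→Lot A and reassigning the rest optimally gives only $812 — worse by 46.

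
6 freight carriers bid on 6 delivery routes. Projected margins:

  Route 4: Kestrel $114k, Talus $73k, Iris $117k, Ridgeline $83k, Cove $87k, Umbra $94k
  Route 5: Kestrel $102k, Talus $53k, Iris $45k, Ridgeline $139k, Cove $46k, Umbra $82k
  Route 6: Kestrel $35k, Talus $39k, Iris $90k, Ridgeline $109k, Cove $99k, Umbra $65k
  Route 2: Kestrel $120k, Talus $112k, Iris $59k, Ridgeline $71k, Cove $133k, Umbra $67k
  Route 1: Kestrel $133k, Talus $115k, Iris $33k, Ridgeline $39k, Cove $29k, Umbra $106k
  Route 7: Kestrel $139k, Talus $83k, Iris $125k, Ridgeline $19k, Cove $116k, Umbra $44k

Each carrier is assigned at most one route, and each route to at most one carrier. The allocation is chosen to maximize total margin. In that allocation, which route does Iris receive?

Optimal: Kestrel→Route 7 ($139k), Talus→Route 2 ($112k), Iris→Route 4 ($117k), Ridgeline→Route 5 ($139k), Cove→Route 6 ($99k), Umbra→Route 1 ($106k) — total 139+112+117+139+99+106 = $712k.
Row-greedy (each carrier in turn takes its best remaining route) gives $708k, worse by 4.
No other one-to-one assignment exceeds $712k.
Iris's own top route is Route 7 ($125k), but forcing Iris→Route 7 and reassigning the rest optimally gives only $702k — worse by 10.

Iris receives Route 4.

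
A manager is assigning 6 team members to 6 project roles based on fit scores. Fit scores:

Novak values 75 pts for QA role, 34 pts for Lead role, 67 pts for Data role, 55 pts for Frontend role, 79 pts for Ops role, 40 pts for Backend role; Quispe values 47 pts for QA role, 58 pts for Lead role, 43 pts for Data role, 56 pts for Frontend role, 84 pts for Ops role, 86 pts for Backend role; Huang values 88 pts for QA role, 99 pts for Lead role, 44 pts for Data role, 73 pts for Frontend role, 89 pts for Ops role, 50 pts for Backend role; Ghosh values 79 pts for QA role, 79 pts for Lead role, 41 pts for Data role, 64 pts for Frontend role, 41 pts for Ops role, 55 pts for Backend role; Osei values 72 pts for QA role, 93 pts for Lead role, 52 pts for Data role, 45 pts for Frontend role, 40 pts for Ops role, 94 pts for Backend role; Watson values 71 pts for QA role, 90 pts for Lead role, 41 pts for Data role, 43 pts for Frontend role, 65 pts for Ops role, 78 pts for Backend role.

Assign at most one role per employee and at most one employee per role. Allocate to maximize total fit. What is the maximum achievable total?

Optimal: Novak→Data role (67 pts), Quispe→Ops role (84 pts), Huang→QA role (88 pts), Ghosh→Frontend role (64 pts), Osei→Backend role (94 pts), Watson→Lead role (90 pts) — total 67+84+88+64+94+90 = 487 pts.
Checked against all permutations: 487 pts is optimal.

Maximum total: 487 pts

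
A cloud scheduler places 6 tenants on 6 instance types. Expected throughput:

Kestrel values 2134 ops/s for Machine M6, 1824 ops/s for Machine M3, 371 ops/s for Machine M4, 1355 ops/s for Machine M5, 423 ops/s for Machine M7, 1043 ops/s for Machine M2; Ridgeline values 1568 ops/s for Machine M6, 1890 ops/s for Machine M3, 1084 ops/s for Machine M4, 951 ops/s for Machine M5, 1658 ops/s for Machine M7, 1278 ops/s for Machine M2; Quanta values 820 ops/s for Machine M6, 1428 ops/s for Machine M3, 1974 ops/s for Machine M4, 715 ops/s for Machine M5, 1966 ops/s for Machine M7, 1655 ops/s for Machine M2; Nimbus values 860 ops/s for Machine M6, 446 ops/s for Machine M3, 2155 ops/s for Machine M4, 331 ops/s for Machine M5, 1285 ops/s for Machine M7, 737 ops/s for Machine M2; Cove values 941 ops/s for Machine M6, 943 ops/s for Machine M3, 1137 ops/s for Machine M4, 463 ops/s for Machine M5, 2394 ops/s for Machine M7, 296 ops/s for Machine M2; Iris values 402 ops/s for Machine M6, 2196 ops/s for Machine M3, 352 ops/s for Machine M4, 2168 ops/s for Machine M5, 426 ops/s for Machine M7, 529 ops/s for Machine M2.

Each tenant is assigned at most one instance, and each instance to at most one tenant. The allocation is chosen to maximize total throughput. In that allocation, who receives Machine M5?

Optimal: Kestrel→Machine M6 (2134 ops/s), Ridgeline→Machine M3 (1890 ops/s), Quanta→Machine M2 (1655 ops/s), Nimbus→Machine M4 (2155 ops/s), Cove→Machine M7 (2394 ops/s), Iris→Machine M5 (2168 ops/s) — total 2134+1890+1655+2155+2394+2168 = 12396 ops/s.
Max-entry greedy (repeatedly take the single best remaining cell) gives 11485 ops/s, worse by 911.
Next-best assignment: Kestrel→Machine M3, Ridgeline→Machine M6, Quanta→Machine M2, Nimbus→Machine M4, Cove→Machine M7, Iris→Machine M5 = 11764 ops/s.
Every other assignment is strictly worse.
Iris's own top instance is Machine M3 (2196 ops/s), but forcing Iris→Machine M3 and reassigning the rest optimally gives only 11485 ops/s — worse by 911.

Iris receives Machine M5.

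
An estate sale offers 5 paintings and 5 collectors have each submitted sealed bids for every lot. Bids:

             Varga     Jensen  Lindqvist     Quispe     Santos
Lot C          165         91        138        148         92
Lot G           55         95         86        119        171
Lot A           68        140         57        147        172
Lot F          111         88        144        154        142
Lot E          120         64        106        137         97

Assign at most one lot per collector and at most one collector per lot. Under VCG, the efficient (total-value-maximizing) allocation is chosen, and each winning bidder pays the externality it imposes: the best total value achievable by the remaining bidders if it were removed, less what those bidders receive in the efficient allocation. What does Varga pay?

Varga pays $11.

Efficient allocation: Varga→Lot C ($165), Jensen→Lot A ($140), Lindqvist→Lot F ($144), Quispe→Lot E ($137), Santos→Lot G ($171); total welfare W = $757.
Varga receives Lot C at value $165, so the others get W − 165 = $592.
Without Varga: best allocation of the remaining 4 bidders over all 5 lots is Jensen→Lot A ($140), Lindqvist→Lot C ($138), Quispe→Lot F ($154), Santos→Lot G ($171), total $603.
VCG payment = (others' best without Varga) − (others' welfare with Varga) = 603 − 592 = $11.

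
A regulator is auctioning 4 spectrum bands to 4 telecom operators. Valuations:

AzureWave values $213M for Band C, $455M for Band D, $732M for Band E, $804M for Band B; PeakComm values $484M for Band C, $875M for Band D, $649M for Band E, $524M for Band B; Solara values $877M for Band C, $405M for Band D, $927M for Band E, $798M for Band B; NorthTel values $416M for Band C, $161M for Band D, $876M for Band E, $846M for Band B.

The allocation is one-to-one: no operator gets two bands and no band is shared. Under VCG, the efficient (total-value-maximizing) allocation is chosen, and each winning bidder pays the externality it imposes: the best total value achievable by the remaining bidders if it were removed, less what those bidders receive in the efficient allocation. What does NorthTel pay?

Efficient allocation: AzureWave→Band B ($804M), PeakComm→Band D ($875M), Solara→Band C ($877M), NorthTel→Band E ($876M); total welfare W = $3432M.
NorthTel receives Band E at value $876M, so the others get W − 876 = $2556M.
Without NorthTel: best allocation of the remaining 3 bidders over all 4 bands is AzureWave→Band B ($804M), PeakComm→Band D ($875M), Solara→Band E ($927M), total $2606M.
VCG payment = (others' best without NorthTel) − (others' welfare with NorthTel) = 2606 − 2556 = $50M.

NorthTel pays $50M.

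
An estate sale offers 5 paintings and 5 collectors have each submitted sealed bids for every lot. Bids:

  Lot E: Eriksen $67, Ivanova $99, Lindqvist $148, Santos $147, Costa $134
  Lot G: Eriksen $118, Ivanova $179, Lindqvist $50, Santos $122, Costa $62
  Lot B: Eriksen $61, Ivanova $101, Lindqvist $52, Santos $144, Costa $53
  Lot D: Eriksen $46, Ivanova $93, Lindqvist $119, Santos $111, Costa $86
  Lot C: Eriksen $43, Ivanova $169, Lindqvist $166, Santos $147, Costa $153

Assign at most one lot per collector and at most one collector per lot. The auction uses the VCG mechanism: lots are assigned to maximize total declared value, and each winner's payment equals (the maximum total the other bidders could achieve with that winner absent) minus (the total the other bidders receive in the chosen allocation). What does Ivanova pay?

Efficient allocation: Eriksen→Lot G ($118), Ivanova→Lot C ($169), Lindqvist→Lot D ($119), Santos→Lot B ($144), Costa→Lot E ($134); total welfare W = $684.
Ivanova receives Lot C at value $169, so the others get W − 169 = $515.
Without Ivanova: best allocation of the remaining 4 bidders over all 5 lots is Eriksen→Lot G ($118), Lindqvist→Lot E ($148), Santos→Lot B ($144), Costa→Lot C ($153), total $563.
VCG payment = (others' best without Ivanova) − (others' welfare with Ivanova) = 563 − 515 = $48.

Ivanova pays $48.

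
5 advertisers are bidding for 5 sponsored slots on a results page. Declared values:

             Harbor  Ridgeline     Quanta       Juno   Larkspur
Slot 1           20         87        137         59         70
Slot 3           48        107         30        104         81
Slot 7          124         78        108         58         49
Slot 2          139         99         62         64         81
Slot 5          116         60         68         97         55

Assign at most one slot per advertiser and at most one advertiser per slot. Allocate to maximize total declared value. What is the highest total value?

This is a one-to-one assignment (maximum-weight bipartite matching).
Optimal: Harbor→Slot 7 ($124), Ridgeline→Slot 3 ($107), Quanta→Slot 1 ($137), Juno→Slot 5 ($97), Larkspur→Slot 2 ($81) — total 124+107+137+97+81 = $546.
Row-greedy (each advertiser in turn takes its best remaining slot) gives $529, worse by 17.
Next-best assignment: Harbor→Slot 7, Ridgeline→Slot 2, Quanta→Slot 1, Juno→Slot 5, Larkspur→Slot 3 = $538.
Swapping Ridgeline↔Juno (Ridgeline→Slot 5 $60, Juno→Slot 3 $104) loses 40.
Every other assignment is strictly worse.

Maximum total: $546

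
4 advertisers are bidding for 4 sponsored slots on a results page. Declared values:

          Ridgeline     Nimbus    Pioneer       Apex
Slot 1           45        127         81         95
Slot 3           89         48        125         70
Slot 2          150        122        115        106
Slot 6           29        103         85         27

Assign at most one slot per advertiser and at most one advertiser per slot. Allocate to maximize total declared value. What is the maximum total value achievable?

Maximum total: $473

Treat this as an assignment problem: match each advertiser to one slot.
Optimal: Ridgeline→Slot 2 ($150), Nimbus→Slot 6 ($103), Pioneer→Slot 3 ($125), Apex→Slot 1 ($95) — total 150+103+125+95 = $473.
Max-entry greedy (repeatedly take the single best remaining cell) gives $429, worse by 44.
Next-best assignment: Ridgeline→Slot 2, Nimbus→Slot 1, Pioneer→Slot 6, Apex→Slot 3 = $432.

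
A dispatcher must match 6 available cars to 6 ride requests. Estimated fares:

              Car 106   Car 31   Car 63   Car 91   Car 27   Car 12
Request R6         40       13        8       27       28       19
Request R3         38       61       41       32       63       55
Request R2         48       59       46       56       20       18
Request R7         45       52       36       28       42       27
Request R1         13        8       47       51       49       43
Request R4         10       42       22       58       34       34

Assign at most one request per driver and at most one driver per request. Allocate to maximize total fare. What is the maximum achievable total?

Optimal: Car 106→Request R6 ($40), Car 31→Request R7 ($52), Car 63→Request R2 ($46), Car 91→Request R4 ($58), Car 27→Request R3 ($63), Car 12→Request R1 ($43) — total 40+52+46+58+63+43 = $302.
Column-greedy (each request in turn goes to its best remaining driver) gives $283, worse by 19.
Checked against all permutations: $302 is optimal.

Maximum total: $302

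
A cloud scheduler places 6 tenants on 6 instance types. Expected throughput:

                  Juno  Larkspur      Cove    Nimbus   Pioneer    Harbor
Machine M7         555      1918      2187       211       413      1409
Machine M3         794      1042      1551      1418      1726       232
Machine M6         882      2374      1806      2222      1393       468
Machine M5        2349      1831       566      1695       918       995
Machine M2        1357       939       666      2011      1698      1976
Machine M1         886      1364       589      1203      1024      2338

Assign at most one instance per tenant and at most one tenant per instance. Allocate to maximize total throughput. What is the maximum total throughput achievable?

Treat this as an assignment problem: match each tenant to one instance.
Optimal: Juno→Machine M5 (2349 ops/s), Larkspur→Machine M6 (2374 ops/s), Cove→Machine M7 (2187 ops/s), Nimbus→Machine M2 (2011 ops/s), Pioneer→Machine M3 (1726 ops/s), Harbor→Machine M1 (2338 ops/s) — total 2349+2374+2187+2011+1726+2338 = 12985 ops/s.
Next-best assignment: Juno→Machine M5, Larkspur→Machine M6, Cove→Machine M7, Nimbus→Machine M3, Pioneer→Machine M2, Harbor→Machine M1 = 12364 ops/s.
Swapping Juno↔Larkspur (Juno→Machine M6 882 ops/s, Larkspur→Machine M5 1831 ops/s) loses 2010.
Checked against all permutations: 12985 ops/s is optimal.

Maximum total: 12985 ops/s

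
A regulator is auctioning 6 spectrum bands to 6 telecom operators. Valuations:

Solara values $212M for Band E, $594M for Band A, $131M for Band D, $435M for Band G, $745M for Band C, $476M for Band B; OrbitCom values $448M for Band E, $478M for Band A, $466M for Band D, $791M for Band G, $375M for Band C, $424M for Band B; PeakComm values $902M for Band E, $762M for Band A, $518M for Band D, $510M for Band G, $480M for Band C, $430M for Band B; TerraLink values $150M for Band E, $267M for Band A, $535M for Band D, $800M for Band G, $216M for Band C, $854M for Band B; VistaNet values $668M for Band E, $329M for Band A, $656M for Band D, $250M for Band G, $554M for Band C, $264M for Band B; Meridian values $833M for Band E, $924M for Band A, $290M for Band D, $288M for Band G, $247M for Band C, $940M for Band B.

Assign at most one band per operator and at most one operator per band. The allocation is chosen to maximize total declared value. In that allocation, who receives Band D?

VistaNet receives Band D.

Optimal: Solara→Band C ($745M), OrbitCom→Band G ($791M), PeakComm→Band E ($902M), TerraLink→Band B ($854M), VistaNet→Band D ($656M), Meridian→Band A ($924M) — total 745+791+902+854+656+924 = $4872M.
Column-greedy (each band in turn goes to its best remaining operator) gives $4451M, worse by 421.
No other one-to-one assignment exceeds $4872M.
VistaNet's own top band is Band E ($668M), but forcing VistaNet→Band E and reassigning the rest optimally gives only $4500M — worse by 372.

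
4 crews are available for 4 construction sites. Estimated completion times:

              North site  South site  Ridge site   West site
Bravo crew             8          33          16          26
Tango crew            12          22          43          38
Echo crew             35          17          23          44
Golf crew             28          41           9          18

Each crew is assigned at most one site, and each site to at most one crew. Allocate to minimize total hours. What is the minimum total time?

Min total: 63 hours

Optimal: Bravo crew→Ridge site (16 hours), Tango crew→North site (12 hours), Echo crew→South site (17 hours), Golf crew→West site (18 hours) — total 16+12+17+18 = 63 hours.
Column-greedy (each site in turn goes to its cheapest remaining crew) gives 72 hours, worse by 9.
Next-best assignment: Bravo crew→West site, Tango crew→North site, Echo crew→South site, Golf crew→Ridge site = 64 hours.
No other one-to-one assignment undercuts 63 hours.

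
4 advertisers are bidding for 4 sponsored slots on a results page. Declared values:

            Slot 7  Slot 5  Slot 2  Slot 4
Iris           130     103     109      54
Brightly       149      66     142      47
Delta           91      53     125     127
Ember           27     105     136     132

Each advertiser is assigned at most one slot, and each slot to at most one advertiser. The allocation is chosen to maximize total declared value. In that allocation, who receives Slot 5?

This is the linear assignment problem.
Optimal: Iris→Slot 5 ($103), Brightly→Slot 7 ($149), Delta→Slot 4 ($127), Ember→Slot 2 ($136) — total 103+149+127+136 = $515.
Row-greedy (each advertiser in turn takes its best remaining slot) gives $504, worse by 11.
Next-best assignment: Iris→Slot 5, Brightly→Slot 7, Delta→Slot 2, Ember→Slot 4 = $509.
Iris's own top slot is Slot 7 ($130), but forcing Iris→Slot 7 and reassigning the rest optimally gives only $504 — worse by 11.

Iris receives Slot 5.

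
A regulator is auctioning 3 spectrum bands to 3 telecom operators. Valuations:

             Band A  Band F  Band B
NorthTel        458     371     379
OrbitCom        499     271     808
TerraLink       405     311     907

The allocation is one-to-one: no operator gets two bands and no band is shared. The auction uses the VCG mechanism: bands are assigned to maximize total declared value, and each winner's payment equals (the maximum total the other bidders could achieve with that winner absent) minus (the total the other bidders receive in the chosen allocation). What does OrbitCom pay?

OrbitCom pays $87M.

Efficient allocation: NorthTel→Band F ($371M), OrbitCom→Band A ($499M), TerraLink→Band B ($907M); total welfare W = $1777M.
OrbitCom receives Band A at value $499M, so the others get W − 499 = $1278M.
Without OrbitCom: best allocation of the remaining 2 bidders over all 3 bands is NorthTel→Band A ($458M), TerraLink→Band B ($907M), total $1365M.
VCG payment = (others' best without OrbitCom) − (others' welfare with OrbitCom) = 1365 − 1278 = $87M.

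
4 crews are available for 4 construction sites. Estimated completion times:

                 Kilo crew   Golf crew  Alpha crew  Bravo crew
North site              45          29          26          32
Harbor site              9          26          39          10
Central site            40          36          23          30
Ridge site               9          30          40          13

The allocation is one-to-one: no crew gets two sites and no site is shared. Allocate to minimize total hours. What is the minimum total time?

Min total: 71 hours

This is a one-to-one assignment (minimum-cost bipartite matching).
Optimal: Kilo crew→Ridge site (9 hours), Golf crew→North site (29 hours), Alpha crew→Central site (23 hours), Bravo crew→Harbor site (10 hours) — total 9+29+23+10 = 71 hours.
Column-greedy (each site in turn goes to its cheapest remaining crew) gives 95 hours, worse by 24.
Next-best assignment: Kilo crew→Harbor site, Golf crew→North site, Alpha crew→Central site, Bravo crew→Ridge site = 74 hours.
Checked against all permutations: 71 hours is optimal.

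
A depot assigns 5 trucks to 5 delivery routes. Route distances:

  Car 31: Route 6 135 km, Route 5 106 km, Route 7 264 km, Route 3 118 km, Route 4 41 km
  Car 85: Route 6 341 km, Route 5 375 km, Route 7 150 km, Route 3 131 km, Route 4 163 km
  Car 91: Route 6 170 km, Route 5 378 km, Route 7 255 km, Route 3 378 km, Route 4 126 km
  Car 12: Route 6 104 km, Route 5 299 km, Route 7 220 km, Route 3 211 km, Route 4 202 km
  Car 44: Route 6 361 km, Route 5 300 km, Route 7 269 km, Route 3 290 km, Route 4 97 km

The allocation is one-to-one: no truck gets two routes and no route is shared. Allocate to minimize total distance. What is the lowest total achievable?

Min total: 693 km

Optimal: Car 31→Route 5 (106 km), Car 85→Route 3 (131 km), Car 91→Route 7 (255 km), Car 12→Route 6 (104 km), Car 44→Route 4 (97 km) — total 106+131+255+104+97 = 693 km.
Swapping Car 31↔Car 91 (Car 31→Route 7 264 km, Car 91→Route 5 378 km) adds 281.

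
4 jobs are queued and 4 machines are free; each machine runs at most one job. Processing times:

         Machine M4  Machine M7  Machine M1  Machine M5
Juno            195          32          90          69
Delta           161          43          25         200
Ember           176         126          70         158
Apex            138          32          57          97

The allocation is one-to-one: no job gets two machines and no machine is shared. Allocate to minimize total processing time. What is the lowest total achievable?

Minimum total: 302 min

Optimal: Juno→Machine M5 (69 min), Delta→Machine M1 (25 min), Ember→Machine M4 (176 min), Apex→Machine M7 (32 min) — total 69+25+176+32 = 302 min.
Min-entry greedy (repeatedly take the single cheapest remaining cell) gives 330 min, worse by 28.
Next-best assignment: Juno→Machine M5, Delta→Machine M7, Ember→Machine M1, Apex→Machine M4 = 320 min.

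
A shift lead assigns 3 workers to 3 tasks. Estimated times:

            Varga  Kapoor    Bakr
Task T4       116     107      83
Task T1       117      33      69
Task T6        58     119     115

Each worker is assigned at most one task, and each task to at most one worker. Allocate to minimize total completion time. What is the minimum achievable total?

Min total: 174 min

Optimal: Varga→Task T6 (58 min), Kapoor→Task T1 (33 min), Bakr→Task T4 (83 min) — total 58+33+83 = 174 min.
Swapping Bakr↔Kapoor (Bakr→Task T1 69 min, Kapoor→Task T4 107 min) adds 60.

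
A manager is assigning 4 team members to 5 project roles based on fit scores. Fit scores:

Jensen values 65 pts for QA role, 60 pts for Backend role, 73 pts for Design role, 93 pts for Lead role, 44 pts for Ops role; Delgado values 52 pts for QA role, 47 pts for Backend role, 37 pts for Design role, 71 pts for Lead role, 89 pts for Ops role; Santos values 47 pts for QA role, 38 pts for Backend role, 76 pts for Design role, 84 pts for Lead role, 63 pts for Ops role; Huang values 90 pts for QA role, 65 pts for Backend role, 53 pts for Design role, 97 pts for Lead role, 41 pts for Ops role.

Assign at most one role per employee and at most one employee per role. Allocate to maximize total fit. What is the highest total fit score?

This is a one-to-one assignment (maximum-weight bipartite matching).
Optimal: Jensen→Lead role (93 pts), Delgado→Ops role (89 pts), Santos→Design role (76 pts), Huang→QA role (90 pts) — total 93+89+76+90 = 348 pts.
Column-greedy (each role in turn goes to its best remaining employee) gives 297 pts, worse by 51.

Maximum total: 348 pts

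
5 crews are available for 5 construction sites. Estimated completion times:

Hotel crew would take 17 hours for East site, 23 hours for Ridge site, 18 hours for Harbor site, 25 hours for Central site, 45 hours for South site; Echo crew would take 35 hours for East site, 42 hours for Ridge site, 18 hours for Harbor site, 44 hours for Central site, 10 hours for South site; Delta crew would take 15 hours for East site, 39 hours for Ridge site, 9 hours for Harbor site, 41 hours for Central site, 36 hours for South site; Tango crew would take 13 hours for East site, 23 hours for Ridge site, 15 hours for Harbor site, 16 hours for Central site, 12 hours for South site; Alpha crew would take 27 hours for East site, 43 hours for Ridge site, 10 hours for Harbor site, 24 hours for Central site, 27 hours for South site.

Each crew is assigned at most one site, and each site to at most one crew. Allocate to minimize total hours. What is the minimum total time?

Min total: 74 hours

This is the linear assignment problem.
Optimal: Hotel crew→Ridge site (23 hours), Echo crew→South site (10 hours), Delta crew→East site (15 hours), Tango crew→Central site (16 hours), Alpha crew→Harbor site (10 hours) — total 23+10+15+16+10 = 74 hours.
Min-entry greedy (repeatedly take the single cheapest remaining cell) gives 79 hours, worse by 5.
Swapping Tango crew↔Alpha crew (Tango crew→Harbor site 15 hours, Alpha crew→Central site 24 hours) adds 13.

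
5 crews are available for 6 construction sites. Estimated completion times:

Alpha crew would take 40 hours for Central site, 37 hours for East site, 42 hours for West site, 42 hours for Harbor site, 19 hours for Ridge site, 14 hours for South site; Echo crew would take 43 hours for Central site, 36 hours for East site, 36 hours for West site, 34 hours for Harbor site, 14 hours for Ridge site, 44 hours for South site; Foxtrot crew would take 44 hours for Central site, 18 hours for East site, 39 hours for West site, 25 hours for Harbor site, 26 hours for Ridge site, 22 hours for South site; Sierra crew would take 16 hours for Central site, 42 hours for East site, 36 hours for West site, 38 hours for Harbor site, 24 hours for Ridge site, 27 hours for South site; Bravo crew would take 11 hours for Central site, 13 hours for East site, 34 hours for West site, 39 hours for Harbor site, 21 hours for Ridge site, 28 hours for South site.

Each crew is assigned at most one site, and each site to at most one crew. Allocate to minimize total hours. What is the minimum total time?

Minimum total: 82 hours

Optimal: Alpha crew→South site (14 hours), Echo crew→Ridge site (14 hours), Foxtrot crew→Harbor site (25 hours), Sierra crew→Central site (16 hours), Bravo crew→East site (13 hours) — total 14+14+25+16+13 = 82 hours.
Column-greedy (each site in turn goes to its cheapest remaining crew) gives 122 hours, worse by 40.
Next-best assignment: Alpha crew→South site, Echo crew→Ridge site, Foxtrot crew→East site, Sierra crew→West site, Bravo crew→Central site = 93 hours.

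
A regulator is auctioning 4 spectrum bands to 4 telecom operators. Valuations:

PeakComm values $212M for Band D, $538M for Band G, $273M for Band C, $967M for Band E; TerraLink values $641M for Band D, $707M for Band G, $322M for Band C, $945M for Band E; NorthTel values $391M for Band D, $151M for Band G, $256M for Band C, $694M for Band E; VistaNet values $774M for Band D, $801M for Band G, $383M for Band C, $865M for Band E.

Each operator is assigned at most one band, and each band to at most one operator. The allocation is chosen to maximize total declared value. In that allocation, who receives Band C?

Optimal: PeakComm→Band E ($967M), TerraLink→Band G ($707M), NorthTel→Band C ($256M), VistaNet→Band D ($774M) — total 967+707+256+774 = $2704M.
Column-greedy (each band in turn goes to its best remaining operator) gives $2448M, worse by 256.
NorthTel's own top band is Band E ($694M), but forcing NorthTel→Band E and reassigning the rest optimally gives only $2448M — worse by 256.

NorthTel receives Band C.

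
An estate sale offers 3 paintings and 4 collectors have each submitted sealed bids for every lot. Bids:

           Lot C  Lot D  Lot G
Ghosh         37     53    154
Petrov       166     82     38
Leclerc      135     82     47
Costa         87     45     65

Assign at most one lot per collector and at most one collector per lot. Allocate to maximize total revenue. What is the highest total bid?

Treat this as an assignment problem: match each collector to one lot.
Optimal: Petrov→Lot C ($166), Leclerc→Lot D ($82), Ghosh→Lot G ($154) — total 166+82+154 = $402.

Max total: $402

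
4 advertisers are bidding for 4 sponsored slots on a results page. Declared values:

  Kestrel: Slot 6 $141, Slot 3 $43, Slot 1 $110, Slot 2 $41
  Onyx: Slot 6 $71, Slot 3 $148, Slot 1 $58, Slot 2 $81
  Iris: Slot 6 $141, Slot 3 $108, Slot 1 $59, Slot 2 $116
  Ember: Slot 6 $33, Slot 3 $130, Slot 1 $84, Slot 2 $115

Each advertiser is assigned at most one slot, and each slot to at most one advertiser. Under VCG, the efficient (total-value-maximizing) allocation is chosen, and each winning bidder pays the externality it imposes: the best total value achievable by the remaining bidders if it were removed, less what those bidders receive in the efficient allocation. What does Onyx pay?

Efficient allocation: Kestrel→Slot 1 ($110), Onyx→Slot 3 ($148), Iris→Slot 6 ($141), Ember→Slot 2 ($115); total welfare W = $514.
Onyx receives Slot 3 at value $148, so the others get W − 148 = $366.
Without Onyx: best allocation of the remaining 3 bidders over all 4 slots is Kestrel→Slot 6 ($141), Iris→Slot 2 ($116), Ember→Slot 3 ($130), total $387.
VCG payment = (others' best without Onyx) − (others' welfare with Onyx) = 387 − 366 = $21.

Onyx pays $21.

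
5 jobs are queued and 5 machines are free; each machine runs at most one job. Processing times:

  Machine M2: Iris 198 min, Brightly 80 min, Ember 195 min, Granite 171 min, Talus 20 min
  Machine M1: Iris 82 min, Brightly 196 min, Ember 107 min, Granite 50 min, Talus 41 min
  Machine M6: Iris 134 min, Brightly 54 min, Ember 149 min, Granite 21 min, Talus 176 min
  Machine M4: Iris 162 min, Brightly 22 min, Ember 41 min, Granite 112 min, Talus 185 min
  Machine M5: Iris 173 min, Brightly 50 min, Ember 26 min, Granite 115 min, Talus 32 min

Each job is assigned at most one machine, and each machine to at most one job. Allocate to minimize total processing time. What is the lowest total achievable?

Optimal: Iris→Machine M1 (82 min), Brightly→Machine M4 (22 min), Ember→Machine M5 (26 min), Granite→Machine M6 (21 min), Talus→Machine M2 (20 min) — total 82+22+26+21+20 = 171 min.
Column-greedy (each machine in turn goes to its cheapest remaining job) gives 338 min, worse by 167.
Next-best assignment: Iris→Machine M1, Brightly→Machine M5, Ember→Machine M4, Granite→Machine M6, Talus→Machine M2 = 214 min.

Min total: 171 min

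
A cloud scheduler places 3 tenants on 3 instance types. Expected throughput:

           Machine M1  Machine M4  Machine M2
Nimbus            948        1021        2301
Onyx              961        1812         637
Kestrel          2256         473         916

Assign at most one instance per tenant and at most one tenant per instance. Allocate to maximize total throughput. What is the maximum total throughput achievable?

This is a one-to-one assignment (maximum-weight bipartite matching).
Optimal: Nimbus→Machine M2 (2301 ops/s), Onyx→Machine M4 (1812 ops/s), Kestrel→Machine M1 (2256 ops/s) — total 2301+1812+2256 = 6369 ops/s.

Maximum total: 6369 ops/s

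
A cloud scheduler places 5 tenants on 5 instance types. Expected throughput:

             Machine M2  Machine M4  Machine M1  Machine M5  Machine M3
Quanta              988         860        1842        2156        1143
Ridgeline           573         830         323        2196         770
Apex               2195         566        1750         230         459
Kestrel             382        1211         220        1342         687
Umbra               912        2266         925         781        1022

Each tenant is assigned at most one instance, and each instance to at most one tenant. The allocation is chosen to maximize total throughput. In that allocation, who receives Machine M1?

This is a one-to-one assignment (maximum-weight bipartite matching).
Optimal: Quanta→Machine M1 (1842 ops/s), Ridgeline→Machine M5 (2196 ops/s), Apex→Machine M2 (2195 ops/s), Kestrel→Machine M3 (687 ops/s), Umbra→Machine M4 (2266 ops/s) — total 1842+2196+2195+687+2266 = 9186 ops/s.
Row-greedy (each tenant in turn takes its best remaining instance) gives 6793 ops/s, worse by 2393.
Next-best assignment: Quanta→Machine M1, Ridgeline→Machine M5, Apex→Machine M2, Kestrel→Machine M4, Umbra→Machine M3 = 8466 ops/s.
Every other assignment is strictly worse.
Quanta's own top instance is Machine M5 (2156 ops/s), but forcing Quanta→Machine M5 and reassigning the rest optimally gives only 7627 ops/s — worse by 1559.

Quanta receives Machine M1.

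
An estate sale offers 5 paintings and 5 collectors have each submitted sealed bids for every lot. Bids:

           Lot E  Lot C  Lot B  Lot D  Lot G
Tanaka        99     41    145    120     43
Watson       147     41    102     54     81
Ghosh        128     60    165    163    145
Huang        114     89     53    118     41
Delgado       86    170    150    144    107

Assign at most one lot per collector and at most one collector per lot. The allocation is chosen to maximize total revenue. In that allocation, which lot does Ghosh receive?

Treat this as an assignment problem: match each collector to one lot.
Optimal: Tanaka→Lot B ($145), Watson→Lot E ($147), Ghosh→Lot G ($145), Huang→Lot D ($118), Delgado→Lot C ($170) — total 145+147+145+118+170 = $725.
Column-greedy (each lot in turn goes to its best remaining collector) gives $643, worse by 82.
Next-best assignment: Tanaka→Lot B, Watson→Lot G, Ghosh→Lot D, Huang→Lot E, Delgado→Lot C = $673.
No other one-to-one assignment exceeds $725.
Ghosh's own top lot is Lot B ($165), but forcing Ghosh→Lot B and reassigning the rest optimally gives only $650 — worse by 75.

Ghosh receives Lot G.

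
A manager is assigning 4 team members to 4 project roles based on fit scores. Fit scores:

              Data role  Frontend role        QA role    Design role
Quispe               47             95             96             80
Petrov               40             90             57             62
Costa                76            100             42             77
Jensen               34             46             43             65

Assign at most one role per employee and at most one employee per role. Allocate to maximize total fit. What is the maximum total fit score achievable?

Optimal: Quispe→QA role (96 pts), Petrov→Frontend role (90 pts), Costa→Data role (76 pts), Jensen→Design role (65 pts) — total 96+90+76+65 = 327 pts.
Column-greedy (each role in turn goes to its best remaining employee) gives 293 pts, worse by 34.

Maximum total: 327 pts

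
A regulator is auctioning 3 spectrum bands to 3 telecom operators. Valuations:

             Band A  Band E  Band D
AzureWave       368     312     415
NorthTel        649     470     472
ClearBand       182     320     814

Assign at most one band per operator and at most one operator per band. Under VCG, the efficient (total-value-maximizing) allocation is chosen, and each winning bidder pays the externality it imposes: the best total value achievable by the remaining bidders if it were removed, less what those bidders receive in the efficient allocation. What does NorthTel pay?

NorthTel pays $56M.

Efficient allocation: AzureWave→Band E ($312M), NorthTel→Band A ($649M), ClearBand→Band D ($814M); total welfare W = $1775M.
NorthTel receives Band A at value $649M, so the others get W − 649 = $1126M.
Without NorthTel: best allocation of the remaining 2 bidders over all 3 bands is AzureWave→Band A ($368M), ClearBand→Band D ($814M), total $1182M.
VCG payment = (others' best without NorthTel) − (others' welfare with NorthTel) = 1182 − 1126 = $56M.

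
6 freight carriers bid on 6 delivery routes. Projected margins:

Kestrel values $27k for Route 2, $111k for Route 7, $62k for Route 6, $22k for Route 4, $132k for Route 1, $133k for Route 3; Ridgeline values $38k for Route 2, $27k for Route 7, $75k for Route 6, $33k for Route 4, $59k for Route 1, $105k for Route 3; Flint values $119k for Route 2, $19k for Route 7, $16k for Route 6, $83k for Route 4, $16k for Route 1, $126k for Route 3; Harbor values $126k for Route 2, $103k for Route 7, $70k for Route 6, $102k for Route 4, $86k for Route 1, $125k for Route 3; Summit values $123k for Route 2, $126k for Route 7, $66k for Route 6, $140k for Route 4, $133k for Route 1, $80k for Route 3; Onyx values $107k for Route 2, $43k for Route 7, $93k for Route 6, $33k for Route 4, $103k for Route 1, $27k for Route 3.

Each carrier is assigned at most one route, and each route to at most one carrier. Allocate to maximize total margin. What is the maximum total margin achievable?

Treat this as an assignment problem: match each carrier to one route.
Optimal: Kestrel→Route 1 ($132k), Ridgeline→Route 3 ($105k), Flint→Route 2 ($119k), Harbor→Route 7 ($103k), Summit→Route 4 ($140k), Onyx→Route 6 ($93k) — total 132+105+119+103+140+93 = $692k.
Column-greedy (each route in turn goes to its best remaining carrier) gives $665k, worse by 27.
Next-best assignment: Kestrel→Route 1, Ridgeline→Route 6, Flint→Route 3, Harbor→Route 7, Summit→Route 4, Onyx→Route 2 = $683k.
Swapping Kestrel↔Harbor (Kestrel→Route 7 $111k, Harbor→Route 1 $86k) loses 38.

Max total: $692k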